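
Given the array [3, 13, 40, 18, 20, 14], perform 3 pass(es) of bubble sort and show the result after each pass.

After pass 1: [3, 13, 18, 20, 14, 40] (3 swaps)
After pass 2: [3, 13, 18, 14, 20, 40] (1 swaps)
After pass 3: [3, 13, 14, 18, 20, 40] (1 swaps)
Total swaps: 5


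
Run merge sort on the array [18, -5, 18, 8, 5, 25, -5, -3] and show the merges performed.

Divide and conquer:
  Merge [18] + [-5] -> [-5, 18]
  Merge [18] + [8] -> [8, 18]
  Merge [-5, 18] + [8, 18] -> [-5, 8, 18, 18]
  Merge [5] + [25] -> [5, 25]
  Merge [-5] + [-3] -> [-5, -3]
  Merge [5, 25] + [-5, -3] -> [-5, -3, 5, 25]
  Merge [-5, 8, 18, 18] + [-5, -3, 5, 25] -> [-5, -5, -3, 5, 8, 18, 18, 25]


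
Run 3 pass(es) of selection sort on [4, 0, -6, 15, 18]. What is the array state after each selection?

Pass 1: Select minimum -6 at index 2, swap -> [-6, 0, 4, 15, 18]
Pass 2: Select minimum 0 at index 1, swap -> [-6, 0, 4, 15, 18]
Pass 3: Select minimum 4 at index 2, swap -> [-6, 0, 4, 15, 18]


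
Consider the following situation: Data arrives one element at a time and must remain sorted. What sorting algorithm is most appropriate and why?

Best choice: Insertion sort
Reason: Insertion sort naturally handles online/streaming input by inserting each new element into sorted position


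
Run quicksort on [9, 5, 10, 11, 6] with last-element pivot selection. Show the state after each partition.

Partition 1: pivot=6 at index 1 -> [5, 6, 10, 11, 9]
Partition 2: pivot=9 at index 2 -> [5, 6, 9, 11, 10]
Partition 3: pivot=10 at index 3 -> [5, 6, 9, 10, 11]


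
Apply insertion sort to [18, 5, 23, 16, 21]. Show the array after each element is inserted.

First element 18 is already 'sorted'
Insert 5: shifted 1 elements -> [5, 18, 23, 16, 21]
Insert 23: shifted 0 elements -> [5, 18, 23, 16, 21]
Insert 16: shifted 2 elements -> [5, 16, 18, 23, 21]
Insert 21: shifted 1 elements -> [5, 16, 18, 21, 23]


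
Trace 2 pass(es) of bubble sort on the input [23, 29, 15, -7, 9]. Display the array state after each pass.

After pass 1: [23, 15, -7, 9, 29] (3 swaps)
After pass 2: [15, -7, 9, 23, 29] (3 swaps)
Total swaps: 6


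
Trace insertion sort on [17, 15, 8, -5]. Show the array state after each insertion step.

First element 17 is already 'sorted'
Insert 15: shifted 1 elements -> [15, 17, 8, -5]
Insert 8: shifted 2 elements -> [8, 15, 17, -5]
Insert -5: shifted 3 elements -> [-5, 8, 15, 17]


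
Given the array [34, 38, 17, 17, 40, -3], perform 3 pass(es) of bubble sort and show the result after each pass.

After pass 1: [34, 17, 17, 38, -3, 40] (3 swaps)
After pass 2: [17, 17, 34, -3, 38, 40] (3 swaps)
After pass 3: [17, 17, -3, 34, 38, 40] (1 swaps)
Total swaps: 7


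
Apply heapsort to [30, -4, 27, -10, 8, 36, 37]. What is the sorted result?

Build heap: [37, 8, 36, -10, -4, 30, 27]
Extract 37: [36, 8, 30, -10, -4, 27, 37]
Extract 36: [30, 8, 27, -10, -4, 36, 37]
Extract 30: [27, 8, -4, -10, 30, 36, 37]
Extract 27: [8, -10, -4, 27, 30, 36, 37]
Extract 8: [-4, -10, 8, 27, 30, 36, 37]
Extract -4: [-10, -4, 8, 27, 30, 36, 37]


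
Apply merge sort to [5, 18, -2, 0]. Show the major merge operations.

Divide and conquer:
  Merge [5] + [18] -> [5, 18]
  Merge [-2] + [0] -> [-2, 0]
  Merge [5, 18] + [-2, 0] -> [-2, 0, 5, 18]


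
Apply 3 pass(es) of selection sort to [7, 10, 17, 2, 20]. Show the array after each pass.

Pass 1: Select minimum 2 at index 3, swap -> [2, 10, 17, 7, 20]
Pass 2: Select minimum 7 at index 3, swap -> [2, 7, 17, 10, 20]
Pass 3: Select minimum 10 at index 3, swap -> [2, 7, 10, 17, 20]


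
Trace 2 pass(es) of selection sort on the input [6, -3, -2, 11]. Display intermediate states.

Pass 1: Select minimum -3 at index 1, swap -> [-3, 6, -2, 11]
Pass 2: Select minimum -2 at index 2, swap -> [-3, -2, 6, 11]


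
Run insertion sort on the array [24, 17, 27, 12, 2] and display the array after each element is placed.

First element 24 is already 'sorted'
Insert 17: shifted 1 elements -> [17, 24, 27, 12, 2]
Insert 27: shifted 0 elements -> [17, 24, 27, 12, 2]
Insert 12: shifted 3 elements -> [12, 17, 24, 27, 2]
Insert 2: shifted 4 elements -> [2, 12, 17, 24, 27]


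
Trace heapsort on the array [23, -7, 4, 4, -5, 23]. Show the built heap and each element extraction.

Build heap: [23, 4, 23, -7, -5, 4]
Extract 23: [23, 4, 4, -7, -5, 23]
Extract 23: [4, -5, 4, -7, 23, 23]
Extract 4: [4, -5, -7, 4, 23, 23]
Extract 4: [-5, -7, 4, 4, 23, 23]
Extract -5: [-7, -5, 4, 4, 23, 23]


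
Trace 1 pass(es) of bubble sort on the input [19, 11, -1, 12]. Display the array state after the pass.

After pass 1: [11, -1, 12, 19] (3 swaps)
Total swaps: 3


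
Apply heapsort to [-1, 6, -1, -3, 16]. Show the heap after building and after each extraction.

Build heap: [16, 6, -1, -3, -1]
Extract 16: [6, -1, -1, -3, 16]
Extract 6: [-1, -3, -1, 6, 16]
Extract -1: [-1, -3, -1, 6, 16]
Extract -1: [-3, -1, -1, 6, 16]


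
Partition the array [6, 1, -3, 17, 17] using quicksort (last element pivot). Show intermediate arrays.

Partition 1: pivot=17 at index 4 -> [6, 1, -3, 17, 17]
Partition 2: pivot=17 at index 3 -> [6, 1, -3, 17, 17]
Partition 3: pivot=-3 at index 0 -> [-3, 1, 6, 17, 17]
Partition 4: pivot=6 at index 2 -> [-3, 1, 6, 17, 17]


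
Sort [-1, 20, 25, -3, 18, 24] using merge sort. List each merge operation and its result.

Divide and conquer:
  Merge [20] + [25] -> [20, 25]
  Merge [-1] + [20, 25] -> [-1, 20, 25]
  Merge [18] + [24] -> [18, 24]
  Merge [-3] + [18, 24] -> [-3, 18, 24]
  Merge [-1, 20, 25] + [-3, 18, 24] -> [-3, -1, 18, 20, 24, 25]


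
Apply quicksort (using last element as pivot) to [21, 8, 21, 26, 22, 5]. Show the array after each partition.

Partition 1: pivot=5 at index 0 -> [5, 8, 21, 26, 22, 21]
Partition 2: pivot=21 at index 3 -> [5, 8, 21, 21, 22, 26]
Partition 3: pivot=21 at index 2 -> [5, 8, 21, 21, 22, 26]
Partition 4: pivot=26 at index 5 -> [5, 8, 21, 21, 22, 26]


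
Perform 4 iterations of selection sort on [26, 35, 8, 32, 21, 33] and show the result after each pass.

Pass 1: Select minimum 8 at index 2, swap -> [8, 35, 26, 32, 21, 33]
Pass 2: Select minimum 21 at index 4, swap -> [8, 21, 26, 32, 35, 33]
Pass 3: Select minimum 26 at index 2, swap -> [8, 21, 26, 32, 35, 33]
Pass 4: Select minimum 32 at index 3, swap -> [8, 21, 26, 32, 35, 33]


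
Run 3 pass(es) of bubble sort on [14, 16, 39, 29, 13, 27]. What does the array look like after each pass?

After pass 1: [14, 16, 29, 13, 27, 39] (3 swaps)
After pass 2: [14, 16, 13, 27, 29, 39] (2 swaps)
After pass 3: [14, 13, 16, 27, 29, 39] (1 swaps)
Total swaps: 6


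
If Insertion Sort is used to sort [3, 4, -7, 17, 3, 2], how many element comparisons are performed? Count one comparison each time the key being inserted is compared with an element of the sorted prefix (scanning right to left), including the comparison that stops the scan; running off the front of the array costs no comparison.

Insert 4: 3 <= 4 (stop) = 1 comparison(s) -> [3, 4, -7, 17, 3, 2]
Insert -7: 4 > -7 (shift), 3 > -7 (shift), reached front = 2 comparison(s) -> [-7, 3, 4, 17, 3, 2]
Insert 17: 4 <= 17 (stop) = 1 comparison(s) -> [-7, 3, 4, 17, 3, 2]
Insert 3: 17 > 3 (shift), 4 > 3 (shift), 3 <= 3 (stop) = 3 comparison(s) -> [-7, 3, 3, 4, 17, 2]
Insert 2: 17 > 2 (shift), 4 > 2 (shift), 3 > 2 (shift), 3 > 2 (shift), -7 <= 2 (stop) = 5 comparison(s) -> [-7, 2, 3, 3, 4, 17]
Total comparisons: 1 + 2 + 1 + 3 + 5 = 12


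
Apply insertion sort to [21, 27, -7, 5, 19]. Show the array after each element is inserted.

First element 21 is already 'sorted'
Insert 27: shifted 0 elements -> [21, 27, -7, 5, 19]
Insert -7: shifted 2 elements -> [-7, 21, 27, 5, 19]
Insert 5: shifted 2 elements -> [-7, 5, 21, 27, 19]
Insert 19: shifted 2 elements -> [-7, 5, 19, 21, 27]


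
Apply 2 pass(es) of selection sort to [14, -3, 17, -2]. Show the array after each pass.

Pass 1: Select minimum -3 at index 1, swap -> [-3, 14, 17, -2]
Pass 2: Select minimum -2 at index 3, swap -> [-3, -2, 17, 14]


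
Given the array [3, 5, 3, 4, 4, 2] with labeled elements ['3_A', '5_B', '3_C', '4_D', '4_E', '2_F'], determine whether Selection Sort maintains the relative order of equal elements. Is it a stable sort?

Trace Selection Sort on the labeled array (the key is the number; the letter only tracks identity):
  Pass 1: minimum of unsorted part is 2_F at index 5; swap it with 3_A at index 0 -> [2_F, 5_B, 3_C, 4_D, 4_E, 3_A]
  Pass 2: minimum of unsorted part is 3_C at index 2; swap it with 5_B at index 1 -> [2_F, 3_C, 5_B, 4_D, 4_E, 3_A]
  Pass 3: minimum of unsorted part is 3_A at index 5; swap it with 5_B at index 2 -> [2_F, 3_C, 3_A, 4_D, 4_E, 5_B]
  Pass 4: minimum 4_D is already at index 3; no swap -> [2_F, 3_C, 3_A, 4_D, 4_E, 5_B]
  Pass 5: minimum 4_E is already at index 4; no swap -> [2_F, 3_C, 3_A, 4_D, 4_E, 5_B]
Final order: [2_F, 3_C, 3_A, 4_D, 4_E, 5_B]
Equal keys:
  value 3: originally 3_A, 3_C; after sorting 3_C, 3_A -> order changed
  value 4: originally 4_D, 4_E; after sorting 4_D, 4_E -> order preserved
Equal keys were reordered, so Selection Sort is not stable: the long-range swap that moves the minimum into place can carry an element past an equal key. (One such input is enough; an unstable sort may happen to preserve order on other inputs, but it gives no guarantee.)
Answer: Not stable


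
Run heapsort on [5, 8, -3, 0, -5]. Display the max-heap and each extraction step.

Build heap: [8, 5, -3, 0, -5]
Extract 8: [5, 0, -3, -5, 8]
Extract 5: [0, -5, -3, 5, 8]
Extract 0: [-3, -5, 0, 5, 8]
Extract -3: [-5, -3, 0, 5, 8]


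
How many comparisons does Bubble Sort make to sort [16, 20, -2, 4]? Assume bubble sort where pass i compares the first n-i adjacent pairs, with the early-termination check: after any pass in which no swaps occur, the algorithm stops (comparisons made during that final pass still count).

Pass 1: compare adjacent pairs (0,1)..(2,3) = 3 comparison(s), 2 swap(s) -> [16, -2, 4, 20]
Pass 2: compare adjacent pairs (0,1)..(1,2) = 2 comparison(s), 2 swap(s) -> [-2, 4, 16, 20]
Pass 3: compare adjacent pairs (0,1)..(0,1) = 1 comparison(s), 0 swap(s) -> [-2, 4, 16, 20]
No swaps in this pass, so bubble sort stops here.
Total comparisons: 3 + 2 + 1 = 6


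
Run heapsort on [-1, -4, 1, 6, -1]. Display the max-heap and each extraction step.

Build heap: [6, -1, 1, -4, -1]
Extract 6: [1, -1, -1, -4, 6]
Extract 1: [-1, -4, -1, 1, 6]
Extract -1: [-1, -4, -1, 1, 6]
Extract -1: [-4, -1, -1, 1, 6]


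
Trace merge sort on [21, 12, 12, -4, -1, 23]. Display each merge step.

Divide and conquer:
  Merge [12] + [12] -> [12, 12]
  Merge [21] + [12, 12] -> [12, 12, 21]
  Merge [-1] + [23] -> [-1, 23]
  Merge [-4] + [-1, 23] -> [-4, -1, 23]
  Merge [12, 12, 21] + [-4, -1, 23] -> [-4, -1, 12, 12, 21, 23]


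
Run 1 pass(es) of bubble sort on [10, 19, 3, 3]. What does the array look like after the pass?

After pass 1: [10, 3, 3, 19] (2 swaps)
Total swaps: 2


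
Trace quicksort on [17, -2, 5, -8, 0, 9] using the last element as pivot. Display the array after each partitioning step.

Partition 1: pivot=9 at index 4 -> [-2, 5, -8, 0, 9, 17]
Partition 2: pivot=0 at index 2 -> [-2, -8, 0, 5, 9, 17]
Partition 3: pivot=-8 at index 0 -> [-8, -2, 0, 5, 9, 17]


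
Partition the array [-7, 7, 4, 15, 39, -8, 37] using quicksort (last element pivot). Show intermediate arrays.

Partition 1: pivot=37 at index 5 -> [-7, 7, 4, 15, -8, 37, 39]
Partition 2: pivot=-8 at index 0 -> [-8, 7, 4, 15, -7, 37, 39]
Partition 3: pivot=-7 at index 1 -> [-8, -7, 4, 15, 7, 37, 39]
Partition 4: pivot=7 at index 3 -> [-8, -7, 4, 7, 15, 37, 39]


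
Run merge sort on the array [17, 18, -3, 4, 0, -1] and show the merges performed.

Divide and conquer:
  Merge [18] + [-3] -> [-3, 18]
  Merge [17] + [-3, 18] -> [-3, 17, 18]
  Merge [0] + [-1] -> [-1, 0]
  Merge [4] + [-1, 0] -> [-1, 0, 4]
  Merge [-3, 17, 18] + [-1, 0, 4] -> [-3, -1, 0, 4, 17, 18]


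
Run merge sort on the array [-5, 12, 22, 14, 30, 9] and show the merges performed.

Divide and conquer:
  Merge [12] + [22] -> [12, 22]
  Merge [-5] + [12, 22] -> [-5, 12, 22]
  Merge [30] + [9] -> [9, 30]
  Merge [14] + [9, 30] -> [9, 14, 30]
  Merge [-5, 12, 22] + [9, 14, 30] -> [-5, 9, 12, 14, 22, 30]


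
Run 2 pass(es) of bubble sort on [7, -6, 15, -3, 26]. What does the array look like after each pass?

After pass 1: [-6, 7, -3, 15, 26] (2 swaps)
After pass 2: [-6, -3, 7, 15, 26] (1 swaps)
Total swaps: 3


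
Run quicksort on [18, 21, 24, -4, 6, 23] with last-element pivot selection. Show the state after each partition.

Partition 1: pivot=23 at index 4 -> [18, 21, -4, 6, 23, 24]
Partition 2: pivot=6 at index 1 -> [-4, 6, 18, 21, 23, 24]
Partition 3: pivot=21 at index 3 -> [-4, 6, 18, 21, 23, 24]


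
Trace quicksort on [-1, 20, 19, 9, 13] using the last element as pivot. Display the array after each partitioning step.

Partition 1: pivot=13 at index 2 -> [-1, 9, 13, 20, 19]
Partition 2: pivot=9 at index 1 -> [-1, 9, 13, 20, 19]
Partition 3: pivot=19 at index 3 -> [-1, 9, 13, 19, 20]


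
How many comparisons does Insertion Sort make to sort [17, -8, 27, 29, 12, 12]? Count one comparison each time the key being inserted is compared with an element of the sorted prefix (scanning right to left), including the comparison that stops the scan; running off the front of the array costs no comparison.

Insert -8: 17 > -8 (shift), reached front = 1 comparison(s) -> [-8, 17, 27, 29, 12, 12]
Insert 27: 17 <= 27 (stop) = 1 comparison(s) -> [-8, 17, 27, 29, 12, 12]
Insert 29: 27 <= 29 (stop) = 1 comparison(s) -> [-8, 17, 27, 29, 12, 12]
Insert 12: 29 > 12 (shift), 27 > 12 (shift), 17 > 12 (shift), -8 <= 12 (stop) = 4 comparison(s) -> [-8, 12, 17, 27, 29, 12]
Insert 12: 29 > 12 (shift), 27 > 12 (shift), 17 > 12 (shift), 12 <= 12 (stop) = 4 comparison(s) -> [-8, 12, 12, 17, 27, 29]
Total comparisons: 1 + 1 + 1 + 4 + 4 = 11


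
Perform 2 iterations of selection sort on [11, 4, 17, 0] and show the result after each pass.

Pass 1: Select minimum 0 at index 3, swap -> [0, 4, 17, 11]
Pass 2: Select minimum 4 at index 1, swap -> [0, 4, 17, 11]


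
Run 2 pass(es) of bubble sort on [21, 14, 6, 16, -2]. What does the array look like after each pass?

After pass 1: [14, 6, 16, -2, 21] (4 swaps)
After pass 2: [6, 14, -2, 16, 21] (2 swaps)
Total swaps: 6


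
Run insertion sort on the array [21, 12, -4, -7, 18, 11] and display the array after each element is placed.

First element 21 is already 'sorted'
Insert 12: shifted 1 elements -> [12, 21, -4, -7, 18, 11]
Insert -4: shifted 2 elements -> [-4, 12, 21, -7, 18, 11]
Insert -7: shifted 3 elements -> [-7, -4, 12, 21, 18, 11]
Insert 18: shifted 1 elements -> [-7, -4, 12, 18, 21, 11]
Insert 11: shifted 3 elements -> [-7, -4, 11, 12, 18, 21]


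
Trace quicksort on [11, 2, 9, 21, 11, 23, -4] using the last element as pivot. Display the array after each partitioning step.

Partition 1: pivot=-4 at index 0 -> [-4, 2, 9, 21, 11, 23, 11]
Partition 2: pivot=11 at index 4 -> [-4, 2, 9, 11, 11, 23, 21]
Partition 3: pivot=11 at index 3 -> [-4, 2, 9, 11, 11, 23, 21]
Partition 4: pivot=9 at index 2 -> [-4, 2, 9, 11, 11, 23, 21]
Partition 5: pivot=21 at index 5 -> [-4, 2, 9, 11, 11, 21, 23]


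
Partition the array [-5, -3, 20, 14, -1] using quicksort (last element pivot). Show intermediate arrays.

Partition 1: pivot=-1 at index 2 -> [-5, -3, -1, 14, 20]
Partition 2: pivot=-3 at index 1 -> [-5, -3, -1, 14, 20]
Partition 3: pivot=20 at index 4 -> [-5, -3, -1, 14, 20]


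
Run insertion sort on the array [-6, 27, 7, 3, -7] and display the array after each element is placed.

First element -6 is already 'sorted'
Insert 27: shifted 0 elements -> [-6, 27, 7, 3, -7]
Insert 7: shifted 1 elements -> [-6, 7, 27, 3, -7]
Insert 3: shifted 2 elements -> [-6, 3, 7, 27, -7]
Insert -7: shifted 4 elements -> [-7, -6, 3, 7, 27]


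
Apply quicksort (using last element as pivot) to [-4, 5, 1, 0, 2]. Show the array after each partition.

Partition 1: pivot=2 at index 3 -> [-4, 1, 0, 2, 5]
Partition 2: pivot=0 at index 1 -> [-4, 0, 1, 2, 5]


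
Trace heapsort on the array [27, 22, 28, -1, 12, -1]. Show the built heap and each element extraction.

Build heap: [28, 22, 27, -1, 12, -1]
Extract 28: [27, 22, -1, -1, 12, 28]
Extract 27: [22, 12, -1, -1, 27, 28]
Extract 22: [12, -1, -1, 22, 27, 28]
Extract 12: [-1, -1, 12, 22, 27, 28]
Extract -1: [-1, -1, 12, 22, 27, 28]


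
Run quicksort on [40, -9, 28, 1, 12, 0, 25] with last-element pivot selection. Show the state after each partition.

Partition 1: pivot=25 at index 4 -> [-9, 1, 12, 0, 25, 40, 28]
Partition 2: pivot=0 at index 1 -> [-9, 0, 12, 1, 25, 40, 28]
Partition 3: pivot=1 at index 2 -> [-9, 0, 1, 12, 25, 40, 28]
Partition 4: pivot=28 at index 5 -> [-9, 0, 1, 12, 25, 28, 40]


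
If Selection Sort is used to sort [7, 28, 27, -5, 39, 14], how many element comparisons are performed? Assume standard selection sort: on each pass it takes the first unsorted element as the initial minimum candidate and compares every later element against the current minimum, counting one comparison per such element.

Pass 1: scan indices 1..5 for the minimum = 5 comparison(s); min is -5, place at index 0 -> [-5, 28, 27, 7, 39, 14]
Pass 2: scan indices 2..5 for the minimum = 4 comparison(s); min is 7, place at index 1 -> [-5, 7, 27, 28, 39, 14]
Pass 3: scan indices 3..5 for the minimum = 3 comparison(s); min is 14, place at index 2 -> [-5, 7, 14, 28, 39, 27]
Pass 4: scan indices 4..5 for the minimum = 2 comparison(s); min is 27, place at index 3 -> [-5, 7, 14, 27, 39, 28]
Pass 5: scan indices 5..5 for the minimum = 1 comparison(s); min is 28, place at index 4 -> [-5, 7, 14, 27, 28, 39]
Selection sort always scans the whole unsorted suffix, so the count is (n-1) + (n-2) + ... + 1 = n(n-1)/2 = 6*5/2 = 15 regardless of the input order.
Total comparisons: 5 + 4 + 3 + 2 + 1 = 15


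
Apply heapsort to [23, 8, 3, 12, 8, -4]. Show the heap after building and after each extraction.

Build heap: [23, 12, 3, 8, 8, -4]
Extract 23: [12, 8, 3, -4, 8, 23]
Extract 12: [8, 8, 3, -4, 12, 23]
Extract 8: [8, -4, 3, 8, 12, 23]
Extract 8: [3, -4, 8, 8, 12, 23]
Extract 3: [-4, 3, 8, 8, 12, 23]


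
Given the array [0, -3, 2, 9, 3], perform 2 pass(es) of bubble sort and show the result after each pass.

After pass 1: [-3, 0, 2, 3, 9] (2 swaps)
After pass 2: [-3, 0, 2, 3, 9] (0 swaps)
Total swaps: 2


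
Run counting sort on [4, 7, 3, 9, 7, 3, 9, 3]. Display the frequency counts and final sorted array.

Count array: [0, 0, 0, 3, 1, 0, 0, 2, 0, 2]
(count[i] = number of elements equal to i)
Cumulative count: [0, 0, 0, 3, 4, 4, 4, 6, 6, 8]
Sorted: [3, 3, 3, 4, 7, 7, 9, 9]


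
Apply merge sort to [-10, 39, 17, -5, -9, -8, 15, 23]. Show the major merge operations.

Divide and conquer:
  Merge [-10] + [39] -> [-10, 39]
  Merge [17] + [-5] -> [-5, 17]
  Merge [-10, 39] + [-5, 17] -> [-10, -5, 17, 39]
  Merge [-9] + [-8] -> [-9, -8]
  Merge [15] + [23] -> [15, 23]
  Merge [-9, -8] + [15, 23] -> [-9, -8, 15, 23]
  Merge [-10, -5, 17, 39] + [-9, -8, 15, 23] -> [-10, -9, -8, -5, 15, 17, 23, 39]


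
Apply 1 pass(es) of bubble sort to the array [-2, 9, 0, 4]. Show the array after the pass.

After pass 1: [-2, 0, 4, 9] (2 swaps)
Total swaps: 2


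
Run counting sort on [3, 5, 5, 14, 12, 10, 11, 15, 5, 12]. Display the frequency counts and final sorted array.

Count array: [0, 0, 0, 1, 0, 3, 0, 0, 0, 0, 1, 1, 2, 0, 1, 1]
(count[i] = number of elements equal to i)
Cumulative count: [0, 0, 0, 1, 1, 4, 4, 4, 4, 4, 5, 6, 8, 8, 9, 10]
Sorted: [3, 5, 5, 5, 10, 11, 12, 12, 14, 15]


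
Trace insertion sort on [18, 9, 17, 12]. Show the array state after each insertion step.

First element 18 is already 'sorted'
Insert 9: shifted 1 elements -> [9, 18, 17, 12]
Insert 17: shifted 1 elements -> [9, 17, 18, 12]
Insert 12: shifted 2 elements -> [9, 12, 17, 18]


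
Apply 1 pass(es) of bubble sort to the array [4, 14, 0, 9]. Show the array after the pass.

After pass 1: [4, 0, 9, 14] (2 swaps)
Total swaps: 2


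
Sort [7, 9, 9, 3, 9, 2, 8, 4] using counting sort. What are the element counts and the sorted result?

Count array: [0, 0, 1, 1, 1, 0, 0, 1, 1, 3]
(count[i] = number of elements equal to i)
Cumulative count: [0, 0, 1, 2, 3, 3, 3, 4, 5, 8]
Sorted: [2, 3, 4, 7, 8, 9, 9, 9]


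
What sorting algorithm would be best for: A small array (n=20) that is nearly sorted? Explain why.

Best choice: Insertion sort
Reason: Insertion sort is O(n) for nearly sorted arrays and has low overhead


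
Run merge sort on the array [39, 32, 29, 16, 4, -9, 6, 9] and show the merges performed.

Divide and conquer:
  Merge [39] + [32] -> [32, 39]
  Merge [29] + [16] -> [16, 29]
  Merge [32, 39] + [16, 29] -> [16, 29, 32, 39]
  Merge [4] + [-9] -> [-9, 4]
  Merge [6] + [9] -> [6, 9]
  Merge [-9, 4] + [6, 9] -> [-9, 4, 6, 9]
  Merge [16, 29, 32, 39] + [-9, 4, 6, 9] -> [-9, 4, 6, 9, 16, 29, 32, 39]


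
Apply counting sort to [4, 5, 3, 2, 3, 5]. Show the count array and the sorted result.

Count array: [0, 0, 1, 2, 1, 2]
(count[i] = number of elements equal to i)
Cumulative count: [0, 0, 1, 3, 4, 6]
Sorted: [2, 3, 3, 4, 5, 5]


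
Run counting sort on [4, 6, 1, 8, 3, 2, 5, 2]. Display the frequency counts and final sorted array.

Count array: [0, 1, 2, 1, 1, 1, 1, 0, 1]
(count[i] = number of elements equal to i)
Cumulative count: [0, 1, 3, 4, 5, 6, 7, 7, 8]
Sorted: [1, 2, 2, 3, 4, 5, 6, 8]


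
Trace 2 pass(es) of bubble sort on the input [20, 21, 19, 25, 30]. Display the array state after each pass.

After pass 1: [20, 19, 21, 25, 30] (1 swaps)
After pass 2: [19, 20, 21, 25, 30] (1 swaps)
Total swaps: 2


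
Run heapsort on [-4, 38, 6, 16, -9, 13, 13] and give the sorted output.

Build heap: [38, 16, 13, -4, -9, 6, 13]
Extract 38: [16, 13, 13, -4, -9, 6, 38]
Extract 16: [13, 6, 13, -4, -9, 16, 38]
Extract 13: [13, 6, -9, -4, 13, 16, 38]
Extract 13: [6, -4, -9, 13, 13, 16, 38]
Extract 6: [-4, -9, 6, 13, 13, 16, 38]
Extract -4: [-9, -4, 6, 13, 13, 16, 38]


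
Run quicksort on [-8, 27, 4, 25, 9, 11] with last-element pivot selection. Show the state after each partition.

Partition 1: pivot=11 at index 3 -> [-8, 4, 9, 11, 27, 25]
Partition 2: pivot=9 at index 2 -> [-8, 4, 9, 11, 27, 25]
Partition 3: pivot=4 at index 1 -> [-8, 4, 9, 11, 27, 25]
Partition 4: pivot=25 at index 4 -> [-8, 4, 9, 11, 25, 27]


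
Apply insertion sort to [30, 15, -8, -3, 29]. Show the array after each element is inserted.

First element 30 is already 'sorted'
Insert 15: shifted 1 elements -> [15, 30, -8, -3, 29]
Insert -8: shifted 2 elements -> [-8, 15, 30, -3, 29]
Insert -3: shifted 2 elements -> [-8, -3, 15, 30, 29]
Insert 29: shifted 1 elements -> [-8, -3, 15, 29, 30]


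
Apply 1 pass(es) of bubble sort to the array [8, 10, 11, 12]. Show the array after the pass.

After pass 1: [8, 10, 11, 12] (0 swaps)
Total swaps: 0


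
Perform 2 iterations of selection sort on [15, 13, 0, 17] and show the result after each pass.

Pass 1: Select minimum 0 at index 2, swap -> [0, 13, 15, 17]
Pass 2: Select minimum 13 at index 1, swap -> [0, 13, 15, 17]


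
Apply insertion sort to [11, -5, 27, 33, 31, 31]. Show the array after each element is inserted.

First element 11 is already 'sorted'
Insert -5: shifted 1 elements -> [-5, 11, 27, 33, 31, 31]
Insert 27: shifted 0 elements -> [-5, 11, 27, 33, 31, 31]
Insert 33: shifted 0 elements -> [-5, 11, 27, 33, 31, 31]
Insert 31: shifted 1 elements -> [-5, 11, 27, 31, 33, 31]
Insert 31: shifted 1 elements -> [-5, 11, 27, 31, 31, 33]


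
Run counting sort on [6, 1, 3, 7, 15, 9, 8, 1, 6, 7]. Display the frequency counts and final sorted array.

Count array: [0, 2, 0, 1, 0, 0, 2, 2, 1, 1, 0, 0, 0, 0, 0, 1]
(count[i] = number of elements equal to i)
Cumulative count: [0, 2, 2, 3, 3, 3, 5, 7, 8, 9, 9, 9, 9, 9, 9, 10]
Sorted: [1, 1, 3, 6, 6, 7, 7, 8, 9, 15]


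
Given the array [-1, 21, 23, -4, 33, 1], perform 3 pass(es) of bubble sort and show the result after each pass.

After pass 1: [-1, 21, -4, 23, 1, 33] (2 swaps)
After pass 2: [-1, -4, 21, 1, 23, 33] (2 swaps)
After pass 3: [-4, -1, 1, 21, 23, 33] (2 swaps)
Total swaps: 6


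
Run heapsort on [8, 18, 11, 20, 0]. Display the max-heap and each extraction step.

Build heap: [20, 18, 11, 8, 0]
Extract 20: [18, 8, 11, 0, 20]
Extract 18: [11, 8, 0, 18, 20]
Extract 11: [8, 0, 11, 18, 20]
Extract 8: [0, 8, 11, 18, 20]


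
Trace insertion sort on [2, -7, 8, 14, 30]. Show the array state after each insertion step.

First element 2 is already 'sorted'
Insert -7: shifted 1 elements -> [-7, 2, 8, 14, 30]
Insert 8: shifted 0 elements -> [-7, 2, 8, 14, 30]
Insert 14: shifted 0 elements -> [-7, 2, 8, 14, 30]
Insert 30: shifted 0 elements -> [-7, 2, 8, 14, 30]


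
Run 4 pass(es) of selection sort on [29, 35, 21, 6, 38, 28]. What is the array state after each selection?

Pass 1: Select minimum 6 at index 3, swap -> [6, 35, 21, 29, 38, 28]
Pass 2: Select minimum 21 at index 2, swap -> [6, 21, 35, 29, 38, 28]
Pass 3: Select minimum 28 at index 5, swap -> [6, 21, 28, 29, 38, 35]
Pass 4: Select minimum 29 at index 3, swap -> [6, 21, 28, 29, 38, 35]


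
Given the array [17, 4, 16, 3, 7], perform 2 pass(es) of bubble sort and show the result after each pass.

After pass 1: [4, 16, 3, 7, 17] (4 swaps)
After pass 2: [4, 3, 7, 16, 17] (2 swaps)
Total swaps: 6


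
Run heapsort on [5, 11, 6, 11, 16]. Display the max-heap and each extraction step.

Build heap: [16, 11, 6, 5, 11]
Extract 16: [11, 11, 6, 5, 16]
Extract 11: [11, 5, 6, 11, 16]
Extract 11: [6, 5, 11, 11, 16]
Extract 6: [5, 6, 11, 11, 16]


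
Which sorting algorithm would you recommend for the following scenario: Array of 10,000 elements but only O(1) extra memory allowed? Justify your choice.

Best choice: Heapsort
Reason: Heapsort rearranges the array in place using O(1) auxiliary space and still guarantees O(n log n) time; quicksort partitions in place but needs Theta(log n) stack space for recursion (O(n) in the worst case), and mergesort requires O(n) auxiliary space


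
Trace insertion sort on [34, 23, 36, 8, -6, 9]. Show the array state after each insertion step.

First element 34 is already 'sorted'
Insert 23: shifted 1 elements -> [23, 34, 36, 8, -6, 9]
Insert 36: shifted 0 elements -> [23, 34, 36, 8, -6, 9]
Insert 8: shifted 3 elements -> [8, 23, 34, 36, -6, 9]
Insert -6: shifted 4 elements -> [-6, 8, 23, 34, 36, 9]
Insert 9: shifted 3 elements -> [-6, 8, 9, 23, 34, 36]


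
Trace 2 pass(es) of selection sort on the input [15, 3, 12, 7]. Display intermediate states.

Pass 1: Select minimum 3 at index 1, swap -> [3, 15, 12, 7]
Pass 2: Select minimum 7 at index 3, swap -> [3, 7, 12, 15]


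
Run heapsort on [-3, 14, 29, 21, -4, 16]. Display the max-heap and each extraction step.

Build heap: [29, 21, 16, 14, -4, -3]
Extract 29: [21, 14, 16, -3, -4, 29]
Extract 21: [16, 14, -4, -3, 21, 29]
Extract 16: [14, -3, -4, 16, 21, 29]
Extract 14: [-3, -4, 14, 16, 21, 29]
Extract -3: [-4, -3, 14, 16, 21, 29]


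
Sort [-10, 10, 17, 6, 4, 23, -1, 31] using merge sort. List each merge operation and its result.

Divide and conquer:
  Merge [-10] + [10] -> [-10, 10]
  Merge [17] + [6] -> [6, 17]
  Merge [-10, 10] + [6, 17] -> [-10, 6, 10, 17]
  Merge [4] + [23] -> [4, 23]
  Merge [-1] + [31] -> [-1, 31]
  Merge [4, 23] + [-1, 31] -> [-1, 4, 23, 31]
  Merge [-10, 6, 10, 17] + [-1, 4, 23, 31] -> [-10, -1, 4, 6, 10, 17, 23, 31]


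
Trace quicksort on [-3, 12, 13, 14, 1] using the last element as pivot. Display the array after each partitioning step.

Partition 1: pivot=1 at index 1 -> [-3, 1, 13, 14, 12]
Partition 2: pivot=12 at index 2 -> [-3, 1, 12, 14, 13]
Partition 3: pivot=13 at index 3 -> [-3, 1, 12, 13, 14]


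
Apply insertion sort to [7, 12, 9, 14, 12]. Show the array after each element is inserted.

First element 7 is already 'sorted'
Insert 12: shifted 0 elements -> [7, 12, 9, 14, 12]
Insert 9: shifted 1 elements -> [7, 9, 12, 14, 12]
Insert 14: shifted 0 elements -> [7, 9, 12, 14, 12]
Insert 12: shifted 1 elements -> [7, 9, 12, 12, 14]


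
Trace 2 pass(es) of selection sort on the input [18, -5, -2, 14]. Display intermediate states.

Pass 1: Select minimum -5 at index 1, swap -> [-5, 18, -2, 14]
Pass 2: Select minimum -2 at index 2, swap -> [-5, -2, 18, 14]


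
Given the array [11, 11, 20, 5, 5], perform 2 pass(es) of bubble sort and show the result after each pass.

After pass 1: [11, 11, 5, 5, 20] (2 swaps)
After pass 2: [11, 5, 5, 11, 20] (2 swaps)
Total swaps: 4


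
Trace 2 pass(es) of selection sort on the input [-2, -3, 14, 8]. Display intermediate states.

Pass 1: Select minimum -3 at index 1, swap -> [-3, -2, 14, 8]
Pass 2: Select minimum -2 at index 1, swap -> [-3, -2, 14, 8]


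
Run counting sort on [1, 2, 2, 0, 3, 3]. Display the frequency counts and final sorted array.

Count array: [1, 1, 2, 2]
(count[i] = number of elements equal to i)
Cumulative count: [1, 2, 4, 6]
Sorted: [0, 1, 2, 2, 3, 3]


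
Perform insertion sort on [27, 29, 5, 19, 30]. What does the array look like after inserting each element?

First element 27 is already 'sorted'
Insert 29: shifted 0 elements -> [27, 29, 5, 19, 30]
Insert 5: shifted 2 elements -> [5, 27, 29, 19, 30]
Insert 19: shifted 2 elements -> [5, 19, 27, 29, 30]
Insert 30: shifted 0 elements -> [5, 19, 27, 29, 30]


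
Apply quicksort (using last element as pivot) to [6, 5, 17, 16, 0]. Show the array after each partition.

Partition 1: pivot=0 at index 0 -> [0, 5, 17, 16, 6]
Partition 2: pivot=6 at index 2 -> [0, 5, 6, 16, 17]
Partition 3: pivot=17 at index 4 -> [0, 5, 6, 16, 17]


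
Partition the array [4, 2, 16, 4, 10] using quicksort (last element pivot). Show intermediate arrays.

Partition 1: pivot=10 at index 3 -> [4, 2, 4, 10, 16]
Partition 2: pivot=4 at index 2 -> [4, 2, 4, 10, 16]
Partition 3: pivot=2 at index 0 -> [2, 4, 4, 10, 16]


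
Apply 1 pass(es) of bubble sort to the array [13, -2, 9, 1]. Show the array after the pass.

After pass 1: [-2, 9, 1, 13] (3 swaps)
Total swaps: 3


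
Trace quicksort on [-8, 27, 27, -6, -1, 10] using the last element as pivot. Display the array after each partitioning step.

Partition 1: pivot=10 at index 3 -> [-8, -6, -1, 10, 27, 27]
Partition 2: pivot=-1 at index 2 -> [-8, -6, -1, 10, 27, 27]
Partition 3: pivot=-6 at index 1 -> [-8, -6, -1, 10, 27, 27]
Partition 4: pivot=27 at index 5 -> [-8, -6, -1, 10, 27, 27]


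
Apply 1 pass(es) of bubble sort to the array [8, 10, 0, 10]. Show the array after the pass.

After pass 1: [8, 0, 10, 10] (1 swaps)
Total swaps: 1


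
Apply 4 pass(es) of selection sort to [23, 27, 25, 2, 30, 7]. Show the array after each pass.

Pass 1: Select minimum 2 at index 3, swap -> [2, 27, 25, 23, 30, 7]
Pass 2: Select minimum 7 at index 5, swap -> [2, 7, 25, 23, 30, 27]
Pass 3: Select minimum 23 at index 3, swap -> [2, 7, 23, 25, 30, 27]
Pass 4: Select minimum 25 at index 3, swap -> [2, 7, 23, 25, 30, 27]


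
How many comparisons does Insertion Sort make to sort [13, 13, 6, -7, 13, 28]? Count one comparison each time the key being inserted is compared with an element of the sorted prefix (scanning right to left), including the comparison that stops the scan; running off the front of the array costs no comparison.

Insert 13: 13 <= 13 (stop) = 1 comparison(s) -> [13, 13, 6, -7, 13, 28]
Insert 6: 13 > 6 (shift), 13 > 6 (shift), reached front = 2 comparison(s) -> [6, 13, 13, -7, 13, 28]
Insert -7: 13 > -7 (shift), 13 > -7 (shift), 6 > -7 (shift), reached front = 3 comparison(s) -> [-7, 6, 13, 13, 13, 28]
Insert 13: 13 <= 13 (stop) = 1 comparison(s) -> [-7, 6, 13, 13, 13, 28]
Insert 28: 13 <= 28 (stop) = 1 comparison(s) -> [-7, 6, 13, 13, 13, 28]
Total comparisons: 1 + 2 + 3 + 1 + 1 = 8


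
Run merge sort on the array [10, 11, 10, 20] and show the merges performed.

Divide and conquer:
  Merge [10] + [11] -> [10, 11]
  Merge [10] + [20] -> [10, 20]
  Merge [10, 11] + [10, 20] -> [10, 10, 11, 20]


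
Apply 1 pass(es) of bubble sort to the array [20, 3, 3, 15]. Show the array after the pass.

After pass 1: [3, 3, 15, 20] (3 swaps)
Total swaps: 3


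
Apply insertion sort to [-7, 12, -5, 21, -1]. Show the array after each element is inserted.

First element -7 is already 'sorted'
Insert 12: shifted 0 elements -> [-7, 12, -5, 21, -1]
Insert -5: shifted 1 elements -> [-7, -5, 12, 21, -1]
Insert 21: shifted 0 elements -> [-7, -5, 12, 21, -1]
Insert -1: shifted 2 elements -> [-7, -5, -1, 12, 21]


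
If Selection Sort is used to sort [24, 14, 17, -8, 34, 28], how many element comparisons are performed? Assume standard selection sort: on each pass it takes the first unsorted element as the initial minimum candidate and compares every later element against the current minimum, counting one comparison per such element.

Pass 1: scan indices 1..5 for the minimum = 5 comparison(s); min is -8, place at index 0 -> [-8, 14, 17, 24, 34, 28]
Pass 2: scan indices 2..5 for the minimum = 4 comparison(s); min is 14, place at index 1 -> [-8, 14, 17, 24, 34, 28]
Pass 3: scan indices 3..5 for the minimum = 3 comparison(s); min is 17, place at index 2 -> [-8, 14, 17, 24, 34, 28]
Pass 4: scan indices 4..5 for the minimum = 2 comparison(s); min is 24, place at index 3 -> [-8, 14, 17, 24, 34, 28]
Pass 5: scan indices 5..5 for the minimum = 1 comparison(s); min is 28, place at index 4 -> [-8, 14, 17, 24, 28, 34]
Selection sort always scans the whole unsorted suffix, so the count is (n-1) + (n-2) + ... + 1 = n(n-1)/2 = 6*5/2 = 15 regardless of the input order.
Total comparisons: 5 + 4 + 3 + 2 + 1 = 15


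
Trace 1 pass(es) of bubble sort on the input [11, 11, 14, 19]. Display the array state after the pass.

After pass 1: [11, 11, 14, 19] (0 swaps)
Total swaps: 0


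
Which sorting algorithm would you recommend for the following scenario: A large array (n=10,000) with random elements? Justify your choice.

Best choice: Quicksort or Mergesort
Reason: Both have O(n log n) average case; quicksort has lower constant factors


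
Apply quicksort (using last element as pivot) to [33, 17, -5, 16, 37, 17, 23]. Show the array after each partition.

Partition 1: pivot=23 at index 4 -> [17, -5, 16, 17, 23, 33, 37]
Partition 2: pivot=17 at index 3 -> [17, -5, 16, 17, 23, 33, 37]
Partition 3: pivot=16 at index 1 -> [-5, 16, 17, 17, 23, 33, 37]
Partition 4: pivot=37 at index 6 -> [-5, 16, 17, 17, 23, 33, 37]


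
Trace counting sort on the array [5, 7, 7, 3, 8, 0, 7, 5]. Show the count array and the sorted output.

Count array: [1, 0, 0, 1, 0, 2, 0, 3, 1]
(count[i] = number of elements equal to i)
Cumulative count: [1, 1, 1, 2, 2, 4, 4, 7, 8]
Sorted: [0, 3, 5, 5, 7, 7, 7, 8]


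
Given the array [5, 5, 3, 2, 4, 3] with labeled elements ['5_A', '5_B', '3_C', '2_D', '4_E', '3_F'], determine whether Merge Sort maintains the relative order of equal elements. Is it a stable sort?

Trace Merge Sort on the labeled array (the key is the number; the letter only tracks identity):
  Merge [5_B] + [3_C] -> [3_C, 5_B]
  Merge [5_A] + [3_C, 5_B] -> [3_C, 5_A, 5_B]
  Merge [4_E] + [3_F] -> [3_F, 4_E]
  Merge [2_D] + [3_F, 4_E] -> [2_D, 3_F, 4_E]
  Merge [3_C, 5_A, 5_B] + [2_D, 3_F, 4_E] -> [2_D, 3_C, 3_F, 4_E, 5_A, 5_B]
Final order: [2_D, 3_C, 3_F, 4_E, 5_A, 5_B]
Equal keys:
  value 3: originally 3_C, 3_F; after sorting 3_C, 3_F -> order preserved
  value 5: originally 5_A, 5_B; after sorting 5_A, 5_B -> order preserved
All equal keys kept their original relative order. Merge Sort is stable: when the heads of the two halves are equal the merge takes from the left half first.
Answer: Stable


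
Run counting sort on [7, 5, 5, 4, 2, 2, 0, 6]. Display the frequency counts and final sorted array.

Count array: [1, 0, 2, 0, 1, 2, 1, 1]
(count[i] = number of elements equal to i)
Cumulative count: [1, 1, 3, 3, 4, 6, 7, 8]
Sorted: [0, 2, 2, 4, 5, 5, 6, 7]


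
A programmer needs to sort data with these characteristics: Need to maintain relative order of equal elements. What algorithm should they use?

Best choice: Merge sort or Insertion sort
Reason: Both are stable; quicksort and heapsort are not stable


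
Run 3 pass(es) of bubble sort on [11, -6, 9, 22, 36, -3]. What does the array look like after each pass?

After pass 1: [-6, 9, 11, 22, -3, 36] (3 swaps)
After pass 2: [-6, 9, 11, -3, 22, 36] (1 swaps)
After pass 3: [-6, 9, -3, 11, 22, 36] (1 swaps)
Total swaps: 5


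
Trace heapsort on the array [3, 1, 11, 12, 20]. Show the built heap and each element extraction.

Build heap: [20, 12, 11, 3, 1]
Extract 20: [12, 3, 11, 1, 20]
Extract 12: [11, 3, 1, 12, 20]
Extract 11: [3, 1, 11, 12, 20]
Extract 3: [1, 3, 11, 12, 20]


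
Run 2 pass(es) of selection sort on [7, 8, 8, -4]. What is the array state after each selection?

Pass 1: Select minimum -4 at index 3, swap -> [-4, 8, 8, 7]
Pass 2: Select minimum 7 at index 3, swap -> [-4, 7, 8, 8]


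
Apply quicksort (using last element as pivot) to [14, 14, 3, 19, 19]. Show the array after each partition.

Partition 1: pivot=19 at index 4 -> [14, 14, 3, 19, 19]
Partition 2: pivot=19 at index 3 -> [14, 14, 3, 19, 19]
Partition 3: pivot=3 at index 0 -> [3, 14, 14, 19, 19]
Partition 4: pivot=14 at index 2 -> [3, 14, 14, 19, 19]


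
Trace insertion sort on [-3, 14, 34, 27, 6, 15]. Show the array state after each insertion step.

First element -3 is already 'sorted'
Insert 14: shifted 0 elements -> [-3, 14, 34, 27, 6, 15]
Insert 34: shifted 0 elements -> [-3, 14, 34, 27, 6, 15]
Insert 27: shifted 1 elements -> [-3, 14, 27, 34, 6, 15]
Insert 6: shifted 3 elements -> [-3, 6, 14, 27, 34, 15]
Insert 15: shifted 2 elements -> [-3, 6, 14, 15, 27, 34]


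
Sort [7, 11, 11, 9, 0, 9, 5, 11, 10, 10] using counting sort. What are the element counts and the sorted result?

Count array: [1, 0, 0, 0, 0, 1, 0, 1, 0, 2, 2, 3]
(count[i] = number of elements equal to i)
Cumulative count: [1, 1, 1, 1, 1, 2, 2, 3, 3, 5, 7, 10]
Sorted: [0, 5, 7, 9, 9, 10, 10, 11, 11, 11]


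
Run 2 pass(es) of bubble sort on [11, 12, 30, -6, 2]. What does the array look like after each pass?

After pass 1: [11, 12, -6, 2, 30] (2 swaps)
After pass 2: [11, -6, 2, 12, 30] (2 swaps)
Total swaps: 4


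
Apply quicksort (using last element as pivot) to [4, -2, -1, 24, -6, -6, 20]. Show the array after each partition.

Partition 1: pivot=20 at index 5 -> [4, -2, -1, -6, -6, 20, 24]
Partition 2: pivot=-6 at index 1 -> [-6, -6, -1, 4, -2, 20, 24]
Partition 3: pivot=-2 at index 2 -> [-6, -6, -2, 4, -1, 20, 24]
Partition 4: pivot=-1 at index 3 -> [-6, -6, -2, -1, 4, 20, 24]


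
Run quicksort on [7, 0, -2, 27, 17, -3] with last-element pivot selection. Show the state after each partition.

Partition 1: pivot=-3 at index 0 -> [-3, 0, -2, 27, 17, 7]
Partition 2: pivot=7 at index 3 -> [-3, 0, -2, 7, 17, 27]
Partition 3: pivot=-2 at index 1 -> [-3, -2, 0, 7, 17, 27]
Partition 4: pivot=27 at index 5 -> [-3, -2, 0, 7, 17, 27]


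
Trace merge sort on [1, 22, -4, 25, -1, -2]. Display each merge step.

Divide and conquer:
  Merge [22] + [-4] -> [-4, 22]
  Merge [1] + [-4, 22] -> [-4, 1, 22]
  Merge [-1] + [-2] -> [-2, -1]
  Merge [25] + [-2, -1] -> [-2, -1, 25]
  Merge [-4, 1, 22] + [-2, -1, 25] -> [-4, -2, -1, 1, 22, 25]


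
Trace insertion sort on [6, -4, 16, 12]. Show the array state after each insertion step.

First element 6 is already 'sorted'
Insert -4: shifted 1 elements -> [-4, 6, 16, 12]
Insert 16: shifted 0 elements -> [-4, 6, 16, 12]
Insert 12: shifted 1 elements -> [-4, 6, 12, 16]


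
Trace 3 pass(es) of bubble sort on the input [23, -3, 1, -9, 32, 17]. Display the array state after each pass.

After pass 1: [-3, 1, -9, 23, 17, 32] (4 swaps)
After pass 2: [-3, -9, 1, 17, 23, 32] (2 swaps)
After pass 3: [-9, -3, 1, 17, 23, 32] (1 swaps)
Total swaps: 7


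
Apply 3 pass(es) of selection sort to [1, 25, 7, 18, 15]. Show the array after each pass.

Pass 1: Select minimum 1 at index 0, swap -> [1, 25, 7, 18, 15]
Pass 2: Select minimum 7 at index 2, swap -> [1, 7, 25, 18, 15]
Pass 3: Select minimum 15 at index 4, swap -> [1, 7, 15, 18, 25]
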